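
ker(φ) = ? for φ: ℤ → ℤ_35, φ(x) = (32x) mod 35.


Kernel = preimage of identity
ker(φ) = {x ∈ ℤ : 32x ≡ 0 (mod 35)}. gcd(32,35) = 1, so 32x ≡ 0 (mod 35) ⟺ x ≡ 0 (mod 35/1 = 35). Hence ker(φ) = 35ℤ

ker(φ) = 35ℤ


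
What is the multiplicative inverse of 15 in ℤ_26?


Use the extended Euclidean algorithm to write 1 = 15·s + 26·t; then s mod 26 is the inverse.
Euclidean algorithm:
  15 = 0·26 + 15
  26 = 1·15 + 11
  15 = 1·11 + 4
  11 = 2·4 + 3
  4 = 1·3 + 1
  3 = 3·1 + 0
gcd(15,26) = 1
Back-substitution gives: 15·(7) + 26·(-4) = 1
So 15⁻¹ ≡ 7 ≡ 7 (mod 26)
Check: 15 × 7 = 105 ≡ 1 (mod 26) ✓

15⁻¹ ≡ 7 (mod 26)


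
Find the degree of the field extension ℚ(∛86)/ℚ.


∛86 has minimal polynomial x³ - 86 (irreducible over ℚ since 86 is not a perfect cube)

[ℚ(∛86)/ℚ] = 3


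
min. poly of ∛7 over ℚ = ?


∛7 satisfies x³ - 7 = 0, irreducible over ℚ (no rational root; 7 is not a perfect cube)

Minimal polynomial: x³ - 7


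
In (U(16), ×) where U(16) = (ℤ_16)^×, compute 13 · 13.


Operation: multiplication mod 16
13 · 13 = (a × b) mod 16 with a = 13, b = 13

13 · 13 = 9


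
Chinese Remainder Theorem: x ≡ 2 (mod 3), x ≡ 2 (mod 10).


m₁ = 3, m₂ = 10, gcd = 1, so CRT applies. M = m₁·m₂ = 30
Let M₁ = M/m₁ = 10, M₂ = M/m₂ = 3
Find y₁ ≡ M₁⁻¹ (mod m₁): 10⁻¹ ≡ 1 (mod 3)
Find y₂ ≡ M₂⁻¹ (mod m₂): 3⁻¹ ≡ 7 (mod 10)
x = a₁·M₁·y₁ + a₂·M₂·y₂ = 2·10·1 + 2·3·7 = 62
Reduce mod 30: x ≡ 2
Check: 2 mod 3 = 2 ✓, 2 mod 10 = 2 ✓

x ≡ 2 (mod 30)


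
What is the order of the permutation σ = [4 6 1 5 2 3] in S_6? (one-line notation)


Cycle decomposition: (1 4 5 2 6 3)
Cycle lengths: 6
Order = lcm(6) = 6

ord(σ) = 6


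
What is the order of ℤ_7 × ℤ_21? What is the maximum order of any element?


|ℤ_7 × ℤ_21| = 7 × 21 = 147
Max element order = lcm(7,21) = 21
Cyclic? No (gcd=7)

|ℤ_7×ℤ_21| = 147, max element order = 21


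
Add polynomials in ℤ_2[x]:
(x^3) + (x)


Add coefficients mod 2:
x^0: 0 + 0 = 0 (mod 2)
x^1: 0 + 1 = 1 (mod 2)
x^2: 0 + 0 = 0 (mod 2)
x^3: 1 + 0 = 1 (mod 2)
Result: x + x^3

f + g = x + x^3


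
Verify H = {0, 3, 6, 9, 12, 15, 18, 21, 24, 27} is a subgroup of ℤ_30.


Subgroup test for H = {0, 3, 6, 9, 12, 15, 18, 21, 24, 27} in (ℤ_30, +):
(1) 0 ∈ H? Yes
(2) Closure: for all a,b ∈ H, (a+b) mod 30 ∈ H? Yes
(3) Inverses: for all a ∈ H, -a mod 30 ∈ H? Yes

Yes, H is a subgroup of ℤ_30


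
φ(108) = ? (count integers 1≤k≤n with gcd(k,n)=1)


Factor n: 108 = 2^2 × 3^3
φ(n) = n · ∏(1 - 1/p) over distinct primes p | n
φ(108) = 108 · (1 - 1/2) · (1 - 1/3) = 36

φ(108) = 36


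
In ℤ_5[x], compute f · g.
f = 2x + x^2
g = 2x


Expand and collect like terms; reduce coefficients mod 5:
x^0: 0·0 = 0 ≡ 0 (mod 5)
x^1: 0·2 + 2·0 = 0 ≡ 0 (mod 5)
x^2: 2·2 + 1·0 = 4 ≡ 4 (mod 5)
x^3: 1·2 = 2 ≡ 2 (mod 5)
Result: 4x^2 + 2x^3

f · g = 4x^2 + 2x^3


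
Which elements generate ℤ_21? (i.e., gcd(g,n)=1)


g generates ℤ_n iff gcd(g,n) = 1
Prime factors of 21: 3, 7
Generators are g ∈ {1,...,20} not divisible by any of these primes.
Generators: {1, 2, 4, 5, 8, 10, 11, 13, 16, 17, 19, 20}
Number of generators = φ(21) = 12

Generators of ℤ_21 = {1, 2, 4, 5, 8, 10, 11, 13, 16, 17, 19, 20}


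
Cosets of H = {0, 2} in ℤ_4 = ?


H = {0, 2}, |H| = 2
Number of cosets = |G|/|H| = 4/2 = 2
0 + H = {0, 2}
1 + H = {1, 3}

Cosets: 0+H={0,2}; 1+H={1,3}


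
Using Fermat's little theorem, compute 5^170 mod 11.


Fermat's little theorem: if p is prime and gcd(a,p)=1, then a^(p-1) ≡ 1 (mod p)
p = 11 is prime, gcd(5,11) = 1
Reduce exponent: 170 mod 10 = 0
So 5^170 ≡ 5^0 (mod 11)
5^0 = 1

5^170 ≡ 1 (mod 11)


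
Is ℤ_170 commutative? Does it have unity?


ℤ_170 is a commutative ring with unity 1; 170 = 2×85 is composite, so 2·85 ≡ 0 gives zero divisors (not an integral domain)
Commutative: Yes
Integral domain: No
Has unity: Yes

ℤ_170: Commutative=Yes, Unity=Yes


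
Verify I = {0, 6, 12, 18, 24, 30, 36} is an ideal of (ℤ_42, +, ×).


Check ideal conditions for I = {0, 6, 12, 18, 24, 30, 36} in ℤ_42:
(1) I is an additive subgroup? Yes
(2) For r ∈ ℤ_42 and a ∈ I: r·a ∈ I? Yes

Yes, I is an ideal of ℤ_42


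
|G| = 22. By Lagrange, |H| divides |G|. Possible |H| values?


Lagrange's theorem: |H| divides |G|
|G| = 22
Divisors of 22: 1, 2, 11, 22

Possible subgroup orders: {1, 2, 11, 22}


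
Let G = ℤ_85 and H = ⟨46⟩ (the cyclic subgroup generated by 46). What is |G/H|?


|⟨46⟩| = n / gcd(46, 85) = 85 / 1 = 85
H is normal (ℤ_85 is abelian).
|G/H| = |G| / |H| = 85 / 85 = 1

|G/H| = 1


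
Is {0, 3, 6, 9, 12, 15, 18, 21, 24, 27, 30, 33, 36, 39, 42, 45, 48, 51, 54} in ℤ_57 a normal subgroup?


H = {0, 3, 6, 9, 12, 15, 18, 21, 24, 27, 30, 33, 36, 39, 42, 45, 48, 51, 54} in ℤ_57
ℤ_57 is abelian; every subgroup of an abelian group is normal

Yes, normal subgroup


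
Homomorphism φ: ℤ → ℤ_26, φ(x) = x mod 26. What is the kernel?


Kernel = preimage of identity
ker(φ) = {x ∈ ℤ : x ≡ 0 (mod 26)} = 26ℤ = {0, ±26, ±52, ...}

ker(φ) = 26ℤ


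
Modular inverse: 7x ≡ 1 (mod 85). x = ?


Use the extended Euclidean algorithm to write 1 = 7·s + 85·t; then s mod 85 is the inverse.
Euclidean algorithm:
  7 = 0·85 + 7
  85 = 12·7 + 1
  7 = 7·1 + 0
gcd(7,85) = 1
Back-substitution gives: 7·(-12) + 85·(1) = 1
So 7⁻¹ ≡ -12 ≡ 73 (mod 85)
Check: 7 × 73 = 511 ≡ 1 (mod 85) ✓

7⁻¹ ≡ 73 (mod 85)


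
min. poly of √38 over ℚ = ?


√38 satisfies x² - 38 = 0, irreducible over ℚ since 38 is squarefree

Minimal polynomial: x² - 38


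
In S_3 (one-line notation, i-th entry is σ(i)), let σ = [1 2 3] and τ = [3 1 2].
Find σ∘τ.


σ∘τ: apply τ first, then σ
1 →τ 3 →σ 3
2 →τ 1 →σ 1
3 →τ 2 →σ 2

σ∘τ = [3 1 2]


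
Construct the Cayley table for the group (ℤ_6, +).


Elements: {0, 1, 2, 3, 4, 5}
Operation: addition mod 6
Entry (a, b) = (a + b) mod 6

Cayley table:
  | 0 | 1 | 2 | 3 | 4 | 5
0 | 0 | 1 | 2 | 3 | 4 | 5
1 | 1 | 2 | 3 | 4 | 5 | 0
2 | 2 | 3 | 4 | 5 | 0 | 1
3 | 3 | 4 | 5 | 0 | 1 | 2
4 | 4 | 5 | 0 | 1 | 2 | 3
5 | 5 | 0 | 1 | 2 | 3 | 4


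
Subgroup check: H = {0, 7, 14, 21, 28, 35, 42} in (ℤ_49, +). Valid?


Subgroup test for H = {0, 7, 14, 21, 28, 35, 42} in (ℤ_49, +):
(1) 0 ∈ H? Yes
(2) Closure: for all a,b ∈ H, (a+b) mod 49 ∈ H? Yes
(3) Inverses: for all a ∈ H, -a mod 49 ∈ H? Yes

Yes, H is a subgroup of ℤ_49


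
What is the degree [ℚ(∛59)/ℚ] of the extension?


∛59 has minimal polynomial x³ - 59 (irreducible over ℚ since 59 is not a perfect cube)

[ℚ(∛59)/ℚ] = 3


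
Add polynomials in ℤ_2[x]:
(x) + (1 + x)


Add coefficients mod 2:
x^0: 0 + 1 = 1 (mod 2)
x^1: 1 + 1 = 0 (mod 2)
Result: 1

f + g = 1


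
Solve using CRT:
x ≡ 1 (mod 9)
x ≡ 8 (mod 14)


m₁ = 9, m₂ = 14, gcd = 1, so CRT applies. M = m₁·m₂ = 126
Let M₁ = M/m₁ = 14, M₂ = M/m₂ = 9
Find y₁ ≡ M₁⁻¹ (mod m₁): 14⁻¹ ≡ 2 (mod 9)
Find y₂ ≡ M₂⁻¹ (mod m₂): 9⁻¹ ≡ 11 (mod 14)
x = a₁·M₁·y₁ + a₂·M₂·y₂ = 1·14·2 + 8·9·11 = 820
Reduce mod 126: x ≡ 64
Check: 64 mod 9 = 1 ✓, 64 mod 14 = 8 ✓

x ≡ 64 (mod 126)


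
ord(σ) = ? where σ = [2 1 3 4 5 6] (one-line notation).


Cycle decomposition: (1 2)
Cycle lengths: 2
Order = lcm(2) = 2

ord(σ) = 2


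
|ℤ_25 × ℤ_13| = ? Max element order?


|ℤ_25 × ℤ_13| = 25 × 13 = 325
Max element order = lcm(25,13) = 325
Cyclic? Yes (gcd=1)

|ℤ_25×ℤ_13| = 325, max element order = 325


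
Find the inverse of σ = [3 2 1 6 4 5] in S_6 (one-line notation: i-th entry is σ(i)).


To find σ⁻¹, swap domain and range:
σ(1) = 3 → σ⁻¹(3) = 1
σ(2) = 2 → σ⁻¹(2) = 2
σ(3) = 1 → σ⁻¹(1) = 3
σ(4) = 6 → σ⁻¹(6) = 4
σ(5) = 4 → σ⁻¹(4) = 5
σ(6) = 5 → σ⁻¹(5) = 6

σ⁻¹ = [3 2 1 5 6 4]


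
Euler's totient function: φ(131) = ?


Factor n: 131 = 131
φ(n) = n · ∏(1 - 1/p) over distinct primes p | n
φ(131) = 131 · (1 - 1/131) = 130

φ(131) = 130


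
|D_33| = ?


|D_n| = 2n (n rotations and n reflections)
|D_33| = 2×33 = 66

|D_33| = 66


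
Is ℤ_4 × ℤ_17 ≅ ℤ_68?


Comparing ℤ_4 × ℤ_17 and ℤ_68:
gcd(4,17) = 1, so ℤ_4 × ℤ_17 ≅ ℤ_68 (CRT)

Yes, ℤ_4 × ℤ_17 ≅ ℤ_68


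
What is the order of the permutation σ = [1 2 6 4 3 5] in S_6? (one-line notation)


Cycle decomposition: (3 6 5)
Cycle lengths: 3
Order = lcm(3) = 3

ord(σ) = 3


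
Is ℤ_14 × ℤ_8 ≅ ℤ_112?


Comparing ℤ_14 × ℤ_8 and ℤ_112:
gcd(14,8) = 2 ≠ 1. Max element order in ℤ_14×ℤ_8 is lcm(14,8) = 56 < 112, so it has no element of order 112

No, ℤ_14 × ℤ_8 ≇ ℤ_112


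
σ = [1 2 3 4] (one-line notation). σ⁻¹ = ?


To find σ⁻¹, swap domain and range:
σ(1) = 1 → σ⁻¹(1) = 1
σ(2) = 2 → σ⁻¹(2) = 2
σ(3) = 3 → σ⁻¹(3) = 3
σ(4) = 4 → σ⁻¹(4) = 4

σ⁻¹ = [1 2 3 4]


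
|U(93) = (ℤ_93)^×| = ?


U(n) is the group of units mod n; |U(n)| = φ(n)
|U(93)| = φ(93) = 60

|U(93) = (ℤ_93)^×| = 60


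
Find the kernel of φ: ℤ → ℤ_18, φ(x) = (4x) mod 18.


Kernel = preimage of identity
ker(φ) = {x ∈ ℤ : 4x ≡ 0 (mod 18)}. gcd(4,18) = 2, so 4x ≡ 0 (mod 18) ⟺ x ≡ 0 (mod 18/2 = 9). Hence ker(φ) = 9ℤ

ker(φ) = 9ℤ


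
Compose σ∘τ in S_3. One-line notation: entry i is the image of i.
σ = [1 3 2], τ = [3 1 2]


σ∘τ: apply τ first, then σ
1 →τ 3 →σ 2
2 →τ 1 →σ 1
3 →τ 2 →σ 3

σ∘τ = [2 1 3]


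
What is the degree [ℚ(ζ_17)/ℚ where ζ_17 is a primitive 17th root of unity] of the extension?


[ℚ(ζ_n):ℚ] = deg Φ_n(x) = φ(n). Here φ(17) = 16

[ℚ(ζ_17)/ℚ where ζ_17 is a primitive 17th root of unity] = 16


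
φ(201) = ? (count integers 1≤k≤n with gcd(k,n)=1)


Factor n: 201 = 3 × 67
φ(n) = n · ∏(1 - 1/p) over distinct primes p | n
φ(201) = 201 · (1 - 1/3) · (1 - 1/67) = 132

φ(201) = 132


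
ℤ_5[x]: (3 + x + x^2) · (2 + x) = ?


Expand and collect like terms; reduce coefficients mod 5:
x^0: 3·2 = 6 ≡ 1 (mod 5)
x^1: 3·1 + 1·2 = 5 ≡ 0 (mod 5)
x^2: 1·1 + 1·2 = 3 ≡ 3 (mod 5)
x^3: 1·1 = 1 ≡ 1 (mod 5)
Result: 1 + 3x^2 + x^3

f · g = 1 + 3x^2 + x^3


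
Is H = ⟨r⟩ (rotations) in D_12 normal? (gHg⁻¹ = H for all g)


H = ⟨r⟩ (rotations) in D_12
The rotation subgroup ⟨r⟩ has index 2 in D_12, so it is normal

Yes, normal subgroup


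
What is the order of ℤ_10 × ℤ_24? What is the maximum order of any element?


|ℤ_10 × ℤ_24| = 10 × 24 = 240
Max element order = lcm(10,24) = 120
Cyclic? No (gcd=2)

|ℤ_10×ℤ_24| = 240, max element order = 120


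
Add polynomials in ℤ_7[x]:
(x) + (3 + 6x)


Add coefficients mod 7:
x^0: 0 + 3 = 3 (mod 7)
x^1: 1 + 6 = 0 (mod 7)
Result: 3

f + g = 3


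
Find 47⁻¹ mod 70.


Use the extended Euclidean algorithm to write 1 = 47·s + 70·t; then s mod 70 is the inverse.
Euclidean algorithm:
  47 = 0·70 + 47
  70 = 1·47 + 23
  47 = 2·23 + 1
  23 = 23·1 + 0
gcd(47,70) = 1
Back-substitution gives: 47·(3) + 70·(-2) = 1
So 47⁻¹ ≡ 3 ≡ 3 (mod 70)
Check: 47 × 3 = 141 ≡ 1 (mod 70) ✓

47⁻¹ ≡ 3 (mod 70)


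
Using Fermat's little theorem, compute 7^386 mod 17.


Fermat's little theorem: if p is prime and gcd(a,p)=1, then a^(p-1) ≡ 1 (mod p)
p = 17 is prime, gcd(7,17) = 1
Reduce exponent: 386 mod 16 = 2
So 7^386 ≡ 7^2 (mod 17)
7^2 mod 17 = 15

7^386 ≡ 15 (mod 17)


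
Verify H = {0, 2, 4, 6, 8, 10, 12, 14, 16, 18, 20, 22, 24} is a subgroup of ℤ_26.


Subgroup test for H = {0, 2, 4, 6, 8, 10, 12, 14, 16, 18, 20, 22, 24} in (ℤ_26, +):
(1) 0 ∈ H? Yes
(2) Closure: for all a,b ∈ H, (a+b) mod 26 ∈ H? Yes
(3) Inverses: for all a ∈ H, -a mod 26 ∈ H? Yes

Yes, H is a subgroup of ℤ_26


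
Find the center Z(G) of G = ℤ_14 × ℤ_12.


Z(G) = {g ∈ G | gx = xg for all x ∈ G}
Direct product of abelian groups is abelian, so Z(G) = G

Z(ℤ_14 × ℤ_12) = ℤ_14 × ℤ_12


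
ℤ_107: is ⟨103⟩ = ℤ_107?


g generates ℤ_n iff gcd(g, n) = 1
gcd(103, 107) = 1
Since gcd = 1, 103 is a generator.

Yes, 103 generates ℤ_107


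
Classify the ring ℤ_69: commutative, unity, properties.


ℤ_69 is a commutative ring with unity 1; 69 = 3×23 is composite, so 3·23 ≡ 0 gives zero divisors (not an integral domain)
Commutative: Yes
Integral domain: No
Has unity: Yes

ℤ_69: Commutative=Yes, Unity=Yes


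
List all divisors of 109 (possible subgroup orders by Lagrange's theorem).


Lagrange's theorem: |H| divides |G|
|G| = 109
Divisors of 109: 1, 109

Possible subgroup orders: {1, 109}


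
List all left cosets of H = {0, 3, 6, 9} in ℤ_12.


H = {0, 3, 6, 9}, |H| = 4
Number of cosets = |G|/|H| = 12/4 = 3
0 + H = {0, 3, 6, 9}
1 + H = {1, 4, 7, 10}
2 + H = {2, 5, 8, 11}

Cosets: 0+H={0,3,6,9}; 1+H={1,4,7,10}; 2+H={2,5,8,11}


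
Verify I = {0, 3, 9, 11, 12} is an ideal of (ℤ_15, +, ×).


Check ideal conditions for I = {0, 3, 9, 11, 12} in ℤ_15:
(1) I is an additive subgroup? No
(2) For r ∈ ℤ_15 and a ∈ I: r·a ∈ I? No  [counterexample: r=2, a=3, r·a mod 15 = 6 ∉ I]

No, I is not an ideal of ℤ_15


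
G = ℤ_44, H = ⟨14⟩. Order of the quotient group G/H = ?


|⟨14⟩| = n / gcd(14, 44) = 44 / 2 = 22
H is normal (ℤ_44 is abelian).
|G/H| = |G| / |H| = 44 / 22 = 2

|G/H| = 2


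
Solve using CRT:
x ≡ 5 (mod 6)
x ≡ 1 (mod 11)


m₁ = 6, m₂ = 11, gcd = 1, so CRT applies. M = m₁·m₂ = 66
Let M₁ = M/m₁ = 11, M₂ = M/m₂ = 6
Find y₁ ≡ M₁⁻¹ (mod m₁): 11⁻¹ ≡ 5 (mod 6)
Find y₂ ≡ M₂⁻¹ (mod m₂): 6⁻¹ ≡ 2 (mod 11)
x = a₁·M₁·y₁ + a₂·M₂·y₂ = 5·11·5 + 1·6·2 = 287
Reduce mod 66: x ≡ 23
Check: 23 mod 6 = 5 ✓, 23 mod 11 = 1 ✓

x ≡ 23 (mod 66)


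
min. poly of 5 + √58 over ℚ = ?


Let α = 5 + √58. Then α - 5 = √58, so (α - 5)² = 58, giving α² - 10α - 33 = 0. Degree 2 and α ∉ ℚ, so this is the minimal polynomial.

Minimal polynomial: x² - 10x - 33


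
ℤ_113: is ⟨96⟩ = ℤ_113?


g generates ℤ_n iff gcd(g, n) = 1
gcd(96, 113) = 1
Since gcd = 1, 96 is a generator.

Yes, 96 generates ℤ_113


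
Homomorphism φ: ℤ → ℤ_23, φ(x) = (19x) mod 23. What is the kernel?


Kernel = preimage of identity
ker(φ) = {x ∈ ℤ : 19x ≡ 0 (mod 23)}. gcd(19,23) = 1, so 19x ≡ 0 (mod 23) ⟺ x ≡ 0 (mod 23/1 = 23). Hence ker(φ) = 23ℤ

ker(φ) = 23ℤ


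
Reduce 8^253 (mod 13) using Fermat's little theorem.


Fermat's little theorem: if p is prime and gcd(a,p)=1, then a^(p-1) ≡ 1 (mod p)
p = 13 is prime, gcd(8,13) = 1
Reduce exponent: 253 mod 12 = 1
So 8^253 ≡ 8^1 (mod 13)
8^1 mod 13 = 8

8^253 ≡ 8 (mod 13)


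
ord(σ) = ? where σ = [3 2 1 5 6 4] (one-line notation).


Cycle decomposition: (1 3) (4 5 6)
Cycle lengths: 2, 3
Order = lcm(2, 3) = 6

ord(σ) = 6


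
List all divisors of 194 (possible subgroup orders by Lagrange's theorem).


Lagrange's theorem: |H| divides |G|
|G| = 194
Divisors of 194: 1, 2, 97, 194

Possible subgroup orders: {1, 2, 97, 194}


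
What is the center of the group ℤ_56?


Z(G) = {g ∈ G | gx = xg for all x ∈ G}
ℤ_56 is abelian, so Z(G) = G

Z(ℤ_56) = ℤ_56


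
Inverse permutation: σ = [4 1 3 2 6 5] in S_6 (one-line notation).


To find σ⁻¹, swap domain and range:
σ(1) = 4 → σ⁻¹(4) = 1
σ(2) = 1 → σ⁻¹(1) = 2
σ(3) = 3 → σ⁻¹(3) = 3
σ(4) = 2 → σ⁻¹(2) = 4
σ(5) = 6 → σ⁻¹(6) = 5
σ(6) = 5 → σ⁻¹(5) = 6

σ⁻¹ = [2 4 3 1 6 5]


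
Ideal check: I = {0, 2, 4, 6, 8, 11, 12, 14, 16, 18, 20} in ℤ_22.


Check ideal conditions for I = {0, 2, 4, 6, 8, 11, 12, 14, 16, 18, 20} in ℤ_22:
(1) I is an additive subgroup? No
(2) For r ∈ ℤ_22 and a ∈ I: r·a ∈ I? No  [counterexample: r=2, a=16, r·a mod 22 = 10 ∉ I]

No, I is not an ideal of ℤ_22


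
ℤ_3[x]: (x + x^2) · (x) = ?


Expand and collect like terms; reduce coefficients mod 3:
x^0: 0·0 = 0 ≡ 0 (mod 3)
x^1: 0·1 + 1·0 = 0 ≡ 0 (mod 3)
x^2: 1·1 + 1·0 = 1 ≡ 1 (mod 3)
x^3: 1·1 = 1 ≡ 1 (mod 3)
Result: x^2 + x^3

f · g = x^2 + x^3


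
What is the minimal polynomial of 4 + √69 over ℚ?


Let α = 4 + √69. Then α - 4 = √69, so (α - 4)² = 69, giving α² - 8α - 53 = 0. Degree 2 and α ∉ ℚ, so this is the minimal polynomial.

Minimal polynomial: x² - 8x - 53


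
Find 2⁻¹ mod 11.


Use the extended Euclidean algorithm to write 1 = 2·s + 11·t; then s mod 11 is the inverse.
Euclidean algorithm:
  2 = 0·11 + 2
  11 = 5·2 + 1
  2 = 2·1 + 0
gcd(2,11) = 1
Back-substitution gives: 2·(-5) + 11·(1) = 1
So 2⁻¹ ≡ -5 ≡ 6 (mod 11)
Check: 2 × 6 = 12 ≡ 1 (mod 11) ✓

2⁻¹ ≡ 6 (mod 11)


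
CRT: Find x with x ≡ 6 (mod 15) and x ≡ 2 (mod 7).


m₁ = 15, m₂ = 7, gcd = 1, so CRT applies. M = m₁·m₂ = 105
Let M₁ = M/m₁ = 7, M₂ = M/m₂ = 15
Find y₁ ≡ M₁⁻¹ (mod m₁): 7⁻¹ ≡ 13 (mod 15)
Find y₂ ≡ M₂⁻¹ (mod m₂): 15⁻¹ ≡ 1 (mod 7)
x = a₁·M₁·y₁ + a₂·M₂·y₂ = 6·7·13 + 2·15·1 = 576
Reduce mod 105: x ≡ 51
Check: 51 mod 15 = 6 ✓, 51 mod 7 = 2 ✓

x ≡ 51 (mod 105)


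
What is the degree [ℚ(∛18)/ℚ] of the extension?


∛18 has minimal polynomial x³ - 18 (irreducible over ℚ since 18 is not a perfect cube)

[ℚ(∛18)/ℚ] = 3


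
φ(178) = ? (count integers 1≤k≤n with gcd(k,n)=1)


Factor n: 178 = 2 × 89
φ(n) = n · ∏(1 - 1/p) over distinct primes p | n
φ(178) = 178 · (1 - 1/2) · (1 - 1/89) = 88

φ(178) = 88


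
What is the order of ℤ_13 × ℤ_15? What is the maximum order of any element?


|ℤ_13 × ℤ_15| = 13 × 15 = 195
Max element order = lcm(13,15) = 195
Cyclic? Yes (gcd=1)

|ℤ_13×ℤ_15| = 195, max element order = 195


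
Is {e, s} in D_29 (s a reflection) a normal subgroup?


H = {e, s} in D_29 (s a reflection)
r·s·r⁻¹ = sr⁻² ≠ s for n ≥ 3, so {e, s} is not closed under conjugation

No, not a normal subgroup


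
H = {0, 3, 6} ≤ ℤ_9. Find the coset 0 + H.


0 + H = {0 + h (mod 9) : h ∈ H}
0+0=0, 0+3=3, 0+6=6

0 + H = {0, 3, 6}


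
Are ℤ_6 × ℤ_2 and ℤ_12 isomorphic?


Comparing ℤ_6 × ℤ_2 and ℤ_12:
gcd(6,2) = 2 ≠ 1. Max element order in ℤ_6×ℤ_2 is lcm(6,2) = 6 < 12, so it has no element of order 12

No, ℤ_6 × ℤ_2 ≇ ℤ_12


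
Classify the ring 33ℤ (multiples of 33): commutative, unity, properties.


33ℤ is a commutative ring under +,× but has no multiplicative identity (1 ∉ 33ℤ); it has no zero divisors, but without unity it is not an integral domain
Commutative: Yes
Integral domain: No
Has unity: No

33ℤ (multiples of 33): Commutative=Yes, Unity=No


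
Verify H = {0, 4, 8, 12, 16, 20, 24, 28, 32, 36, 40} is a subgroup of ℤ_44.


Subgroup test for H = {0, 4, 8, 12, 16, 20, 24, 28, 32, 36, 40} in (ℤ_44, +):
(1) 0 ∈ H? Yes
(2) Closure: for all a,b ∈ H, (a+b) mod 44 ∈ H? Yes
(3) Inverses: for all a ∈ H, -a mod 44 ∈ H? Yes

Yes, H is a subgroup of ℤ_44


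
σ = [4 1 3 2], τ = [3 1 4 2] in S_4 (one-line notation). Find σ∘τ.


σ∘τ: apply τ first, then σ
1 →τ 3 →σ 3
2 →τ 1 →σ 4
3 →τ 4 →σ 2
4 →τ 2 →σ 1

σ∘τ = [3 4 2 1]


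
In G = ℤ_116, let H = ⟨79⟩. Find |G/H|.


|⟨79⟩| = n / gcd(79, 116) = 116 / 1 = 116
H is normal (ℤ_116 is abelian).
|G/H| = |G| / |H| = 116 / 116 = 1

|G/H| = 1


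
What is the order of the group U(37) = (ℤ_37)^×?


U(n) is the group of units mod n; |U(n)| = φ(n)
|U(37)| = φ(37) = 36

|U(37) = (ℤ_37)^×| = 36


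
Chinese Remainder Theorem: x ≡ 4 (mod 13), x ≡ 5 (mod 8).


m₁ = 13, m₂ = 8, gcd = 1, so CRT applies. M = m₁·m₂ = 104
Let M₁ = M/m₁ = 8, M₂ = M/m₂ = 13
Find y₁ ≡ M₁⁻¹ (mod m₁): 8⁻¹ ≡ 5 (mod 13)
Find y₂ ≡ M₂⁻¹ (mod m₂): 13⁻¹ ≡ 5 (mod 8)
x = a₁·M₁·y₁ + a₂·M₂·y₂ = 4·8·5 + 5·13·5 = 485
Reduce mod 104: x ≡ 69
Check: 69 mod 13 = 4 ✓, 69 mod 8 = 5 ✓

x ≡ 69 (mod 104)


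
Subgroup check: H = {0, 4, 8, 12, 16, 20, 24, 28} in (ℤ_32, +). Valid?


Subgroup test for H = {0, 4, 8, 12, 16, 20, 24, 28} in (ℤ_32, +):
(1) 0 ∈ H? Yes
(2) Closure: for all a,b ∈ H, (a+b) mod 32 ∈ H? Yes
(3) Inverses: for all a ∈ H, -a mod 32 ∈ H? Yes

Yes, H is a subgroup of ℤ_32


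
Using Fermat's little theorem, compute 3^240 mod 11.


Fermat's little theorem: if p is prime and gcd(a,p)=1, then a^(p-1) ≡ 1 (mod p)
p = 11 is prime, gcd(3,11) = 1
Reduce exponent: 240 mod 10 = 0
So 3^240 ≡ 3^0 (mod 11)
3^0 = 1

3^240 ≡ 1 (mod 11)


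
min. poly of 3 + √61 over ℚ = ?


Let α = 3 + √61. Then α - 3 = √61, so (α - 3)² = 61, giving α² - 6α - 52 = 0. Degree 2 and α ∉ ℚ, so this is the minimal polynomial.

Minimal polynomial: x² - 6x - 52


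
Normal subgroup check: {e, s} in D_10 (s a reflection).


H = {e, s} in D_10 (s a reflection)
r·s·r⁻¹ = sr⁻² ≠ s for n ≥ 3, so {e, s} is not closed under conjugation

No, not a normal subgroup


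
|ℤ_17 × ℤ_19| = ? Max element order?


|ℤ_17 × ℤ_19| = 17 × 19 = 323
Max element order = lcm(17,19) = 323
Cyclic? Yes (gcd=1)

|ℤ_17×ℤ_19| = 323, max element order = 323


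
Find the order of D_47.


|D_n| = 2n (n rotations and n reflections)
|D_47| = 2×47 = 94

|D_47| = 94


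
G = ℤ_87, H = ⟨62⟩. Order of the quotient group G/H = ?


|⟨62⟩| = n / gcd(62, 87) = 87 / 1 = 87
H is normal (ℤ_87 is abelian).
|G/H| = |G| / |H| = 87 / 87 = 1

|G/H| = 1


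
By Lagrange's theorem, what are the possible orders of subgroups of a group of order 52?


Lagrange's theorem: |H| divides |G|
|G| = 52
Divisors of 52: 1, 2, 4, 13, 26, 52

Possible subgroup orders: {1, 2, 4, 13, 26, 52}


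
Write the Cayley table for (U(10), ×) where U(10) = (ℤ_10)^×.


Elements: {1, 3, 7, 9}
Operation: multiplication mod 10
Entry (a, b) = (a × b) mod 10

Cayley table:
  | 1 | 3 | 7 | 9
1 | 1 | 3 | 7 | 9
3 | 3 | 9 | 1 | 7
7 | 7 | 1 | 9 | 3
9 | 9 | 7 | 3 | 1


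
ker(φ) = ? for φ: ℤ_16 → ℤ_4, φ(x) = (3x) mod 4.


Kernel = preimage of identity
ker(φ) = {x ∈ ℤ_16 : 3x ≡ 0 (mod 4)}. Since 4 | 16, φ is well-defined. The kernel is the cyclic subgroup ⟨4⟩ of ℤ_16 (order 4), i.e. {0, 4, 8, 12}

ker(φ) = {0, 4, 8, 12}


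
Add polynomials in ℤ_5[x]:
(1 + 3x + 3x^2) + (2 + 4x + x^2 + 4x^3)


Add coefficients mod 5:
x^0: 1 + 2 = 3 (mod 5)
x^1: 3 + 4 = 2 (mod 5)
x^2: 3 + 1 = 4 (mod 5)
x^3: 0 + 4 = 4 (mod 5)
Result: 3 + 2x + 4x^2 + 4x^3

f + g = 3 + 2x + 4x^2 + 4x^3


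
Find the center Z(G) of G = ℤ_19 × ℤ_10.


Z(G) = {g ∈ G | gx = xg for all x ∈ G}
Direct product of abelian groups is abelian, so Z(G) = G

Z(ℤ_19 × ℤ_10) = ℤ_19 × ℤ_10


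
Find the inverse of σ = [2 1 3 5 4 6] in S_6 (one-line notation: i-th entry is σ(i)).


To find σ⁻¹, swap domain and range:
σ(1) = 2 → σ⁻¹(2) = 1
σ(2) = 1 → σ⁻¹(1) = 2
σ(3) = 3 → σ⁻¹(3) = 3
σ(4) = 5 → σ⁻¹(5) = 4
σ(5) = 4 → σ⁻¹(4) = 5
σ(6) = 6 → σ⁻¹(6) = 6

σ⁻¹ = [2 1 3 5 4 6]


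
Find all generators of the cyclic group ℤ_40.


g generates ℤ_n iff gcd(g,n) = 1
Prime factors of 40: 2, 5
Generators are g ∈ {1,...,39} not divisible by any of these primes.
Generators: {1, 3, 7, 9, 11, 13, 17, 19, 21, 23, 27, 29, 31, 33, 37, 39}
Number of generators = φ(40) = 16

Generators of ℤ_40 = {1, 3, 7, 9, 11, 13, 17, 19, 21, 23, 27, 29, 31, 33, 37, 39}


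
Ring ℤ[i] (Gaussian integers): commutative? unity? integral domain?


ℤ[i] is a commutative integral domain with unity 1 (in fact a Euclidean domain)
Commutative: Yes
Integral domain: Yes
Has unity: Yes

ℤ[i] (Gaussian integers): Commutative=Yes, Unity=Yes


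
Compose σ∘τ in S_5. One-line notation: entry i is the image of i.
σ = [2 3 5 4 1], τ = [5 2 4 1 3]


σ∘τ: apply τ first, then σ
1 →τ 5 →σ 1
2 →τ 2 →σ 3
3 →τ 4 →σ 4
4 →τ 1 →σ 2
5 →τ 3 →σ 5

σ∘τ = [1 3 4 2 5]


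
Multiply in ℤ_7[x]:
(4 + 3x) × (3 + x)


Expand and collect like terms; reduce coefficients mod 7:
x^0: 4·3 = 12 ≡ 5 (mod 7)
x^1: 4·1 + 3·3 = 13 ≡ 6 (mod 7)
x^2: 3·1 = 3 ≡ 3 (mod 7)
Result: 5 + 6x + 3x^2

f · g = 5 + 6x + 3x^2


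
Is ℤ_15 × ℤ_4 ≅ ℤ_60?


Comparing ℤ_15 × ℤ_4 and ℤ_60:
gcd(15,4) = 1, so ℤ_15 × ℤ_4 ≅ ℤ_60 (CRT)

Yes, ℤ_15 × ℤ_4 ≅ ℤ_60


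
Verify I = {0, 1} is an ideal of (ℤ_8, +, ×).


Check ideal conditions for I = {0, 1} in ℤ_8:
(1) I is an additive subgroup? No
(2) For r ∈ ℤ_8 and a ∈ I: r·a ∈ I? No  [counterexample: r=2, a=1, r·a mod 8 = 2 ∉ I]

No, I is not an ideal of ℤ_8


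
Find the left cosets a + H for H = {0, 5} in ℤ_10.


H = {0, 5}, |H| = 2
Number of cosets = |G|/|H| = 10/2 = 5
0 + H = {0, 5}
1 + H = {1, 6}
2 + H = {2, 7}
3 + H = {3, 8}
4 + H = {4, 9}

Cosets: 0+H={0,5}; 1+H={1,6}; 2+H={2,7}; 3+H={3,8}; 4+H={4,9}


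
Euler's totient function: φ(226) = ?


Factor n: 226 = 2 × 113
φ(n) = n · ∏(1 - 1/p) over distinct primes p | n
φ(226) = 226 · (1 - 1/2) · (1 - 1/113) = 112

φ(226) = 112


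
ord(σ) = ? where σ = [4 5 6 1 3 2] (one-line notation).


Cycle decomposition: (1 4) (2 5 3 6)
Cycle lengths: 2, 4
Order = lcm(2, 4) = 4

ord(σ) = 4


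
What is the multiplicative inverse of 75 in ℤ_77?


Use the extended Euclidean algorithm to write 1 = 75·s + 77·t; then s mod 77 is the inverse.
Euclidean algorithm:
  75 = 0·77 + 75
  77 = 1·75 + 2
  75 = 37·2 + 1
  2 = 2·1 + 0
gcd(75,77) = 1
Back-substitution gives: 75·(38) + 77·(-37) = 1
So 75⁻¹ ≡ 38 ≡ 38 (mod 77)
Check: 75 × 38 = 2850 ≡ 1 (mod 77) ✓

75⁻¹ ≡ 38 (mod 77)


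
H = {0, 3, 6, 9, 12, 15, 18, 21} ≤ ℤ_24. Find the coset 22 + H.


22 + H = {22 + h (mod 24) : h ∈ H}
22+0=22, 22+3=1, 22+6=4, 22+9=7, 22+12=10, 22+15=13, 22+18=16, 22+21=19
22 + H = {1, 4, 7, 10, 13, 16, 19, 22} = 1 + H

22 + H = {1, 4, 7, 10, 13, 16, 19, 22}


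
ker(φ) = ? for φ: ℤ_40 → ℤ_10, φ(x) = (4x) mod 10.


Kernel = preimage of identity
ker(φ) = {x ∈ ℤ_40 : 4x ≡ 0 (mod 10)}. Since 10 | 40, φ is well-defined. The kernel is the cyclic subgroup ⟨5⟩ of ℤ_40 (order 8), i.e. {0, 5, 10, 15, 20, 25, 30, 35}

ker(φ) = {0, 5, 10, 15, 20, 25, 30, 35}


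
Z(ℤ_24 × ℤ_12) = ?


Z(G) = {g ∈ G | gx = xg for all x ∈ G}
Direct product of abelian groups is abelian, so Z(G) = G

Z(ℤ_24 × ℤ_12) = ℤ_24 × ℤ_12


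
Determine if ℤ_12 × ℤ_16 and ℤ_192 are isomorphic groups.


Comparing ℤ_12 × ℤ_16 and ℤ_192:
gcd(12,16) = 4 ≠ 1. Max element order in ℤ_12×ℤ_16 is lcm(12,16) = 48 < 192, so it has no element of order 192

No, ℤ_12 × ℤ_16 ≇ ℤ_192


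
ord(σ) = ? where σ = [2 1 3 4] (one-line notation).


Cycle decomposition: (1 2)
Cycle lengths: 2
Order = lcm(2) = 2

ord(σ) = 2


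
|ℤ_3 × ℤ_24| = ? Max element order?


|ℤ_3 × ℤ_24| = 3 × 24 = 72
Max element order = lcm(3,24) = 24
Cyclic? No (gcd=3)

|ℤ_3×ℤ_24| = 72, max element order = 24


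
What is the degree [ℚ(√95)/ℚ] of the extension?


√95 has minimal polynomial x² - 95 (irreducible over ℚ since 95 is squarefree)

[ℚ(√95)/ℚ] = 2


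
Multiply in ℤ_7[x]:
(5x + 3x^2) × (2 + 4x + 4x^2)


Expand and collect like terms; reduce coefficients mod 7:
x^0: 0·2 = 0 ≡ 0 (mod 7)
x^1: 0·4 + 5·2 = 10 ≡ 3 (mod 7)
x^2: 0·4 + 5·4 + 3·2 = 26 ≡ 5 (mod 7)
x^3: 5·4 + 3·4 = 32 ≡ 4 (mod 7)
x^4: 3·4 = 12 ≡ 5 (mod 7)
Result: 3x + 5x^2 + 4x^3 + 5x^4

f · g = 3x + 5x^2 + 4x^3 + 5x^4


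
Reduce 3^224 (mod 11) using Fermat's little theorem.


Fermat's little theorem: if p is prime and gcd(a,p)=1, then a^(p-1) ≡ 1 (mod p)
p = 11 is prime, gcd(3,11) = 1
Reduce exponent: 224 mod 10 = 4
So 3^224 ≡ 3^4 (mod 11)
3^4 mod 11 = 4

3^224 ≡ 4 (mod 11)


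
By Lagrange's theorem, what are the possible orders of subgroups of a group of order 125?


Lagrange's theorem: |H| divides |G|
|G| = 125
Divisors of 125: 1, 5, 25, 125

Possible subgroup orders: {1, 5, 25, 125}


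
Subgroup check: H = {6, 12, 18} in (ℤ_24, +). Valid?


Subgroup test for H = {6, 12, 18} in (ℤ_24, +):
(1) 0 ∈ H? No
(2) Closure: for all a,b ∈ H, (a+b) mod 24 ∈ H? No  [counterexample: 6 + 18 = 0 ∉ H]
(3) Inverses: for all a ∈ H, -a mod 24 ∈ H? Yes

No, H is not a subgroup of ℤ_24


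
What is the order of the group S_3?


|S_n| = n! (number of permutations of n symbols)
|S_3| = 3! = 6

|S_3| = 6


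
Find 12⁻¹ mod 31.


Use the extended Euclidean algorithm to write 1 = 12·s + 31·t; then s mod 31 is the inverse.
Euclidean algorithm:
  12 = 0·31 + 12
  31 = 2·12 + 7
  12 = 1·7 + 5
  7 = 1·5 + 2
  5 = 2·2 + 1
  2 = 2·1 + 0
gcd(12,31) = 1
Back-substitution gives: 12·(13) + 31·(-5) = 1
So 12⁻¹ ≡ 13 ≡ 13 (mod 31)
Check: 12 × 13 = 156 ≡ 1 (mod 31) ✓

12⁻¹ ≡ 13 (mod 31)


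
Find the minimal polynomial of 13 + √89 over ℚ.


Let α = 13 + √89. Then α - 13 = √89, so (α - 13)² = 89, giving α² - 26α + 80 = 0. Degree 2 and α ∉ ℚ, so this is the minimal polynomial.

Minimal polynomial: x² - 26x + 80


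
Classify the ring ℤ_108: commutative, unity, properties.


ℤ_108 is a commutative ring with unity 1; 108 = 2×54 is composite, so 2·54 ≡ 0 gives zero divisors (not an integral domain)
Commutative: Yes
Integral domain: No
Has unity: Yes

ℤ_108: Commutative=Yes, Unity=Yes


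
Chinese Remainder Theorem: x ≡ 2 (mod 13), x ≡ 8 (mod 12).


m₁ = 13, m₂ = 12, gcd = 1, so CRT applies. M = m₁·m₂ = 156
Let M₁ = M/m₁ = 12, M₂ = M/m₂ = 13
Find y₁ ≡ M₁⁻¹ (mod m₁): 12⁻¹ ≡ 12 (mod 13)
Find y₂ ≡ M₂⁻¹ (mod m₂): 13⁻¹ ≡ 1 (mod 12)
x = a₁·M₁·y₁ + a₂·M₂·y₂ = 2·12·12 + 8·13·1 = 392
Reduce mod 156: x ≡ 80
Check: 80 mod 13 = 2 ✓, 80 mod 12 = 8 ✓

x ≡ 80 (mod 156)


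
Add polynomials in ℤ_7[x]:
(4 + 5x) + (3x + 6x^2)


Add coefficients mod 7:
x^0: 4 + 0 = 4 (mod 7)
x^1: 5 + 3 = 1 (mod 7)
x^2: 0 + 6 = 6 (mod 7)
Result: 4 + x + 6x^2

f + g = 4 + x + 6x^2


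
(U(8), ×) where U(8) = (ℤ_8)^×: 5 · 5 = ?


Operation: multiplication mod 8
5 · 5 = (a × b) mod 8 with a = 5, b = 5

5 · 5 = 1


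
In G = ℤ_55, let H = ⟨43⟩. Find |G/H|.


|⟨43⟩| = n / gcd(43, 55) = 55 / 1 = 55
H is normal (ℤ_55 is abelian).
|G/H| = |G| / |H| = 55 / 55 = 1

|G/H| = 1


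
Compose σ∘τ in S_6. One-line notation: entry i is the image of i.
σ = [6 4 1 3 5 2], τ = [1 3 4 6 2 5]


σ∘τ: apply τ first, then σ
1 →τ 1 →σ 6
2 →τ 3 →σ 1
3 →τ 4 →σ 3
4 →τ 6 →σ 2
5 →τ 2 →σ 4
6 →τ 5 →σ 5

σ∘τ = [6 1 3 2 4 5]


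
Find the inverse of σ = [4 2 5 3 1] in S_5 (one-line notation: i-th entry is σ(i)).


To find σ⁻¹, swap domain and range:
σ(1) = 4 → σ⁻¹(4) = 1
σ(2) = 2 → σ⁻¹(2) = 2
σ(3) = 5 → σ⁻¹(5) = 3
σ(4) = 3 → σ⁻¹(3) = 4
σ(5) = 1 → σ⁻¹(1) = 5

σ⁻¹ = [5 2 4 1 3]


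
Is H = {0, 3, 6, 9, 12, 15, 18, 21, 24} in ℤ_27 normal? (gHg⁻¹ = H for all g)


H = {0, 3, 6, 9, 12, 15, 18, 21, 24} in ℤ_27
ℤ_27 is abelian; every subgroup of an abelian group is normal

Yes, normal subgroup


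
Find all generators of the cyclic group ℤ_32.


g generates ℤ_n iff gcd(g,n) = 1
Prime factors of 32: 2
Generators are g ∈ {1,...,31} not divisible by any of these primes.
Generators: {1, 3, 5, 7, 9, 11, 13, 15, 17, 19, 21, 23, 25, 27, 29, 31}
Number of generators = φ(32) = 16

Generators of ℤ_32 = {1, 3, 5, 7, 9, 11, 13, 15, 17, 19, 21, 23, 25, 27, 29, 31}


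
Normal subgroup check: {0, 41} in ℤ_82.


H = {0, 41} in ℤ_82
ℤ_82 is abelian; every subgroup of an abelian group is normal

Yes, normal subgroup


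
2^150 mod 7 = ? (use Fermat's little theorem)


Fermat's little theorem: if p is prime and gcd(a,p)=1, then a^(p-1) ≡ 1 (mod p)
p = 7 is prime, gcd(2,7) = 1
Reduce exponent: 150 mod 6 = 0
So 2^150 ≡ 2^0 (mod 7)
2^0 = 1

2^150 ≡ 1 (mod 7)


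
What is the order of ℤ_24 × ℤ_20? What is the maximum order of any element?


|ℤ_24 × ℤ_20| = 24 × 20 = 480
Max element order = lcm(24,20) = 120
Cyclic? No (gcd=4)

|ℤ_24×ℤ_20| = 480, max element order = 120


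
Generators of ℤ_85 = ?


g generates ℤ_n iff gcd(g,n) = 1
Prime factors of 85: 5, 17
Generators are g ∈ {1,...,84} not divisible by any of these primes.
Generators: {1, 2, 3, 4, 6, 7, 8, 9, 11, 12, 13, 14, 16, 18, 19, 21, 22, 23, 24, 26, 27, 28, 29, 31, 32, 33, 36, 37, 38, 39, 41, 42, 43, 44, 46, 47, 48, 49, 52, 53, 54, 56, 57, 58, 59, 61, 62, 63, 64, 66, 67, 69, 71, 72, 73, 74, 76, 77, 78, 79, 81, 82, 83, 84}
Number of generators = φ(85) = 64

Generators of ℤ_85 = {1, 2, 3, 4, 6, 7, 8, 9, 11, 12, 13, 14, 16, 18, 19, 21, 22, 23, 24, 26, 27, 28, 29, 31, 32, 33, 36, 37, 38, 39, 41, 42, 43, 44, 46, 47, 48, 49, 52, 53, 54, 56, 57, 58, 59, 61, 62, 63, 64, 66, 67, 69, 71, 72, 73, 74, 76, 77, 78, 79, 81, 82, 83, 84}


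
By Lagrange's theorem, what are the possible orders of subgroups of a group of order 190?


Lagrange's theorem: |H| divides |G|
|G| = 190
Divisors of 190: 1, 2, 5, 10, 19, 38, 95, 190

Possible subgroup orders: {1, 2, 5, 10, 19, 38, 95, 190}


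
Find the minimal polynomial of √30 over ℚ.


√30 satisfies x² - 30 = 0, irreducible over ℚ since 30 is squarefree

Minimal polynomial: x² - 30


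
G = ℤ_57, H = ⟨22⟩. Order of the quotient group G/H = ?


|⟨22⟩| = n / gcd(22, 57) = 57 / 1 = 57
H is normal (ℤ_57 is abelian).
|G/H| = |G| / |H| = 57 / 57 = 1

|G/H| = 1


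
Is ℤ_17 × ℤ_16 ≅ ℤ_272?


Comparing ℤ_17 × ℤ_16 and ℤ_272:
gcd(17,16) = 1, so ℤ_17 × ℤ_16 ≅ ℤ_272 (CRT)

Yes, ℤ_17 × ℤ_16 ≅ ℤ_272


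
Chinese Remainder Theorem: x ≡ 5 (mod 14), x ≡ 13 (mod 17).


m₁ = 14, m₂ = 17, gcd = 1, so CRT applies. M = m₁·m₂ = 238
Let M₁ = M/m₁ = 17, M₂ = M/m₂ = 14
Find y₁ ≡ M₁⁻¹ (mod m₁): 17⁻¹ ≡ 5 (mod 14)
Find y₂ ≡ M₂⁻¹ (mod m₂): 14⁻¹ ≡ 11 (mod 17)
x = a₁·M₁·y₁ + a₂·M₂·y₂ = 5·17·5 + 13·14·11 = 2427
Reduce mod 238: x ≡ 47
Check: 47 mod 14 = 5 ✓, 47 mod 17 = 13 ✓

x ≡ 47 (mod 238)


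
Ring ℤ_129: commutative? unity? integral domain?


ℤ_129 is a commutative ring with unity 1; 129 = 3×43 is composite, so 3·43 ≡ 0 gives zero divisors (not an integral domain)
Commutative: Yes
Integral domain: No
Has unity: Yes

ℤ_129: Commutative=Yes, Unity=Yes


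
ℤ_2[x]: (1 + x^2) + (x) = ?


Add coefficients mod 2:
x^0: 1 + 0 = 1 (mod 2)
x^1: 0 + 1 = 1 (mod 2)
x^2: 1 + 0 = 1 (mod 2)
Result: 1 + x + x^2

f + g = 1 + x + x^2


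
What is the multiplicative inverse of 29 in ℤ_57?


Use the extended Euclidean algorithm to write 1 = 29·s + 57·t; then s mod 57 is the inverse.
Euclidean algorithm:
  29 = 0·57 + 29
  57 = 1·29 + 28
  29 = 1·28 + 1
  28 = 28·1 + 0
gcd(29,57) = 1
Back-substitution gives: 29·(2) + 57·(-1) = 1
So 29⁻¹ ≡ 2 ≡ 2 (mod 57)
Check: 29 × 2 = 58 ≡ 1 (mod 57) ✓

29⁻¹ ≡ 2 (mod 57)


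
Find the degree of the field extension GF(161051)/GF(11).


GF(161051) = GF(11^5), so the extension degree is 5

[GF(161051)/GF(11)] = 5


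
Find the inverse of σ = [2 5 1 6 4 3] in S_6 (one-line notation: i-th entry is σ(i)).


To find σ⁻¹, swap domain and range:
σ(1) = 2 → σ⁻¹(2) = 1
σ(2) = 5 → σ⁻¹(5) = 2
σ(3) = 1 → σ⁻¹(1) = 3
σ(4) = 6 → σ⁻¹(6) = 4
σ(5) = 4 → σ⁻¹(4) = 5
σ(6) = 3 → σ⁻¹(3) = 6

σ⁻¹ = [3 1 6 5 2 4]


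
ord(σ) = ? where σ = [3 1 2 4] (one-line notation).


Cycle decomposition: (1 3 2)
Cycle lengths: 3
Order = lcm(3) = 3

ord(σ) = 3


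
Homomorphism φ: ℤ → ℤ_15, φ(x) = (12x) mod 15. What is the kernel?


Kernel = preimage of identity
ker(φ) = {x ∈ ℤ : 12x ≡ 0 (mod 15)}. gcd(12,15) = 3, so 12x ≡ 0 (mod 15) ⟺ x ≡ 0 (mod 15/3 = 5). Hence ker(φ) = 5ℤ

ker(φ) = 5ℤ


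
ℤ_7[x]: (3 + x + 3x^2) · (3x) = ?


Expand and collect like terms; reduce coefficients mod 7:
x^0: 3·0 = 0 ≡ 0 (mod 7)
x^1: 3·3 + 1·0 = 9 ≡ 2 (mod 7)
x^2: 1·3 + 3·0 = 3 ≡ 3 (mod 7)
x^3: 3·3 = 9 ≡ 2 (mod 7)
Result: 2x + 3x^2 + 2x^3

f · g = 2x + 3x^2 + 2x^3


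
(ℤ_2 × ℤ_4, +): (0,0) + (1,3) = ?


Operation: componentwise addition mod (2, 4)
(0,0) + (1,3) = ((a₁+b₁) mod 2, (a₂+b₂) mod 4) with a = (0,0), b = (1,3)

(0,0) + (1,3) = (1,3)


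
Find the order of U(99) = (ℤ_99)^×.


U(n) is the group of units mod n; |U(n)| = φ(n)
|U(99)| = φ(99) = 60

|U(99) = (ℤ_99)^×| = 60


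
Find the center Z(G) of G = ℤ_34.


Z(G) = {g ∈ G | gx = xg for all x ∈ G}
ℤ_34 is abelian, so Z(G) = G

Z(ℤ_34) = ℤ_34


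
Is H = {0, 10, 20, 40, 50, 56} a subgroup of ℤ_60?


Subgroup test for H = {0, 10, 20, 40, 50, 56} in (ℤ_60, +):
(1) 0 ∈ H? Yes
(2) Closure: for all a,b ∈ H, (a+b) mod 60 ∈ H? No  [counterexample: 10 + 20 = 30 ∉ H]
(3) Inverses: for all a ∈ H, -a mod 60 ∈ H? No

No, H is not a subgroup of ℤ_60


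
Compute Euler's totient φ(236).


Factor n: 236 = 2^2 × 59
φ(n) = n · ∏(1 - 1/p) over distinct primes p | n
φ(236) = 236 · (1 - 1/2) · (1 - 1/59) = 116

φ(236) = 116


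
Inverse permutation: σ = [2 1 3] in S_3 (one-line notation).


To find σ⁻¹, swap domain and range:
σ(1) = 2 → σ⁻¹(2) = 1
σ(2) = 1 → σ⁻¹(1) = 2
σ(3) = 3 → σ⁻¹(3) = 3

σ⁻¹ = [2 1 3]


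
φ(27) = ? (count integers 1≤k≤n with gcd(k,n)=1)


φ(n) = count of k ∈ {1,...,n} with gcd(k,n)=1
Coprimes to 27: {1, 2, 4, 5, 7, 8, 10, 11, 13, 14, 16, 17, 19, 20, 22, 23, 25, 26}
Count: 18

φ(27) = 18


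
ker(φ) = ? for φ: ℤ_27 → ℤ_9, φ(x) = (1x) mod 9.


Kernel = preimage of identity
ker(φ) = {x ∈ ℤ_27 : 1x ≡ 0 (mod 9)}. Since 9 | 27, φ is well-defined. The kernel is the cyclic subgroup ⟨9⟩ of ℤ_27 (order 3), i.e. {0, 9, 18}

ker(φ) = {0, 9, 18}


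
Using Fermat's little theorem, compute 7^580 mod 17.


Fermat's little theorem: if p is prime and gcd(a,p)=1, then a^(p-1) ≡ 1 (mod p)
p = 17 is prime, gcd(7,17) = 1
Reduce exponent: 580 mod 16 = 4
So 7^580 ≡ 7^4 (mod 17)
7^4 mod 17 = 4

7^580 ≡ 4 (mod 17)


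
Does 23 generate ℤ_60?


g generates ℤ_n iff gcd(g, n) = 1
gcd(23, 60) = 1
Since gcd = 1, 23 is a generator.

Yes, 23 generates ℤ_60


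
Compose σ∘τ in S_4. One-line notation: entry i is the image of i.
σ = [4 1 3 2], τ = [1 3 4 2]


σ∘τ: apply τ first, then σ
1 →τ 1 →σ 4
2 →τ 3 →σ 3
3 →τ 4 →σ 2
4 →τ 2 →σ 1

σ∘τ = [4 3 2 1]


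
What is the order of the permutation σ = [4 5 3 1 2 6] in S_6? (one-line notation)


Cycle decomposition: (1 4) (2 5)
Cycle lengths: 2, 2
Order = lcm(2, 2) = 2

ord(σ) = 2


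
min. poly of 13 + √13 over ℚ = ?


Let α = 13 + √13. Then α - 13 = √13, so (α - 13)² = 13, giving α² - 26α + 156 = 0. Degree 2 and α ∉ ℚ, so this is the minimal polynomial.

Minimal polynomial: x² - 26x + 156


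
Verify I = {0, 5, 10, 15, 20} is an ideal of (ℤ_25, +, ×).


Check ideal conditions for I = {0, 5, 10, 15, 20} in ℤ_25:
(1) I is an additive subgroup? Yes
(2) For r ∈ ℤ_25 and a ∈ I: r·a ∈ I? Yes

Yes, I is an ideal of ℤ_25
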